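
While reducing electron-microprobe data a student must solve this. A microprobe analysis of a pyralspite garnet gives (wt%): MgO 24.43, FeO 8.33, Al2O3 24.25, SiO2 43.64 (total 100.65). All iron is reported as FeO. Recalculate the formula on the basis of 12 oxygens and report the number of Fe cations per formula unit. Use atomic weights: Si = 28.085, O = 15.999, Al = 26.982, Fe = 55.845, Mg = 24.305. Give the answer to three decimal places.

0.482 Fe apfu

MgO (M=40.304): mol = 0.60614; Mg = 0.60614, O = 0.60614.
FeO (M=71.844): mol = 0.11595; Fe = 0.11595, O = 0.11595.
Al2O3 (M=101.961): mol = 0.23784; Al = 0.47568, O = 0.71352.
SiO2 (M=60.083): mol = 0.72633; Si = 0.72633, O = 1.45266.
ΣO = 2.88827; factor = 12/ΣO = 4.15474.
Fe apfu = 0.11595 × 4.15474 = 0.482.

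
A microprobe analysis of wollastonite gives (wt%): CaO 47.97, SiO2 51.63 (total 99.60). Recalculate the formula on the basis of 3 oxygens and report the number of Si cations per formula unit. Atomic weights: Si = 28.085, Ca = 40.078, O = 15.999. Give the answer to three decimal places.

1.002 Si apfu

47.97 wt% CaO ÷ 56.077 g/mol = 0.85543 mol, giving 0.85543 Ca and 0.85543 O.
51.63 wt% SiO2 ÷ 60.083 g/mol = 0.85931 mol, giving 0.85931 Si and 1.71862 O.
Oxygen sums to 2.57405; scaling by 3/2.57405 = 1.16548 puts the formula on 3 O.
Si: 0.85931 × 1.16548 = 1.002 atoms per formula unit.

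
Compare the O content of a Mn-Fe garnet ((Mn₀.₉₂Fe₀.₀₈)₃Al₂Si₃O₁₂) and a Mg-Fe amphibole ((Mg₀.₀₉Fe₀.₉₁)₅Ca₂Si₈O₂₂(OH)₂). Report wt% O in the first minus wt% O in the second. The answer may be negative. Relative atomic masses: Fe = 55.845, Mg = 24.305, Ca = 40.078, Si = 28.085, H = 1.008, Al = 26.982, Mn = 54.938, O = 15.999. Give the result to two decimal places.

M((Mn₀.₉₂Fe₀.₀₈)₃Al₂Si₃O₁₂) = 495.239 g/mol, so wt% O = 191.988/495.239 × 100 = 38.77%.
M((Mg₀.₀₉Fe₀.₉₁)₅Ca₂Si₈O₂₂(OH)₂) = 955.860 g/mol, so wt% O = 383.976/955.860 × 100 = 40.17%.
38.77 − 40.17 = -1.40 pp.

-1.40 percentage points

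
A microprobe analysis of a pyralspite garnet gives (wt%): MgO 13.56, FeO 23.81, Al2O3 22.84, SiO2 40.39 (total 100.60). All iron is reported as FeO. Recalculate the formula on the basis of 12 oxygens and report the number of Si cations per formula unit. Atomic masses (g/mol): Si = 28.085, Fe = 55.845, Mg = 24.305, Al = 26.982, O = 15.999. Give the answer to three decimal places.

MgO: 13.56/40.304 = 0.33644 mol → 0.33644 mol Mg, 0.33644 mol O.
FeO: 23.81/71.844 = 0.33141 mol → 0.33141 mol Fe, 0.33141 mol O.
Al2O3: 22.84/101.961 = 0.22401 mol → 0.44802 mol Al, 0.67203 mol O.
SiO2: 40.39/60.083 = 0.67224 mol → 0.67224 mol Si, 1.34448 mol O.
Total oxygen = 2.68436 mol. Normalization factor = 12/2.68436 = 4.47034.
Si per 12 O = 0.67224 × 4.47034 = 3.005.

3.005 Si apfu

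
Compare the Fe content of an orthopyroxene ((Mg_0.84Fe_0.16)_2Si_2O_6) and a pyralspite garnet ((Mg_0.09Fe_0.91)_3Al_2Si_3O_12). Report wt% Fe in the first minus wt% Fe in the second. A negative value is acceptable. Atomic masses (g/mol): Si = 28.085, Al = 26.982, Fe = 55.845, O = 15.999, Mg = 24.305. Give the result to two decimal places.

M((Mg_0.84Fe_0.16)_2Si_2O_6) = 210.867 g/mol, so wt% Fe = 17.870/210.867 × 100 = 8.47%.
M((Mg_0.09Fe_0.91)_3Al_2Si_3O_12) = 489.226 g/mol, so wt% Fe = 152.457/489.226 × 100 = 31.16%.
8.47 − 31.16 = -22.69 pp.

-22.69 percentage points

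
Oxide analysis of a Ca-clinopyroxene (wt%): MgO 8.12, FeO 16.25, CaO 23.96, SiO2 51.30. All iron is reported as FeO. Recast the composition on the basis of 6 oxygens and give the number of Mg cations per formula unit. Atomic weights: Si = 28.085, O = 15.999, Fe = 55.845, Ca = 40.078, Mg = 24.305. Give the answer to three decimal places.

0.472 Mg apfu

MgO: 8.12/40.304 = 0.20147 mol → 0.20147 mol Mg, 0.20147 mol O.
FeO: 16.25/71.844 = 0.22618 mol → 0.22618 mol Fe, 0.22618 mol O.
CaO: 23.96/56.077 = 0.42727 mol → 0.42727 mol Ca, 0.42727 mol O.
SiO2: 51.30/60.083 = 0.85382 mol → 0.85382 mol Si, 1.70764 mol O.
Total oxygen = 2.56256 mol. Normalization factor = 6/2.56256 = 2.34141.
Mg per 6 O = 0.20147 × 2.34141 = 0.472.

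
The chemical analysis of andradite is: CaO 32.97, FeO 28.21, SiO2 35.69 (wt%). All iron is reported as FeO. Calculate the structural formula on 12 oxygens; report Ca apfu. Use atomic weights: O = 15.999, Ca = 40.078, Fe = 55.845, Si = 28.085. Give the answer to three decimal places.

3.253 Ca apfu

CaO (M=56.077): mol = 0.58794; Ca = 0.58794, O = 0.58794.
FeO (M=71.844): mol = 0.39266; Fe = 0.39266, O = 0.39266.
SiO2 (M=60.083): mol = 0.59401; Si = 0.59401, O = 1.18802.
ΣO = 2.16862; factor = 12/ΣO = 5.53347.
Ca apfu = 0.58794 × 5.53347 = 3.253.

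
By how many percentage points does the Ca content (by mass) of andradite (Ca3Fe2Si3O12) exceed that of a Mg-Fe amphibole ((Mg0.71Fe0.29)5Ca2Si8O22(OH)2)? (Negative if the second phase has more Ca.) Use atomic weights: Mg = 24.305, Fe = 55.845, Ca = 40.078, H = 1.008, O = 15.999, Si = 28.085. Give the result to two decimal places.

First mineral: 120.234 g Ca in 508.167 g formula = 23.66 wt% Ca.
Second mineral: 80.156 g Ca in 858.086 g formula = 9.34 wt% Ca.
23.66% − 9.34% gives a difference of 14.32 percentage points.

14.32 percentage points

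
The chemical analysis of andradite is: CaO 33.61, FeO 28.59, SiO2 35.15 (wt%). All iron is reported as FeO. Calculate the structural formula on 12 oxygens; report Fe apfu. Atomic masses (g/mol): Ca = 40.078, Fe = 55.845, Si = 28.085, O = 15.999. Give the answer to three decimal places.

33.61 wt% CaO ÷ 56.077 g/mol = 0.59935 mol, giving 0.59935 Ca and 0.59935 O.
28.59 wt% FeO ÷ 71.844 g/mol = 0.39795 mol, giving 0.39795 Fe and 0.39795 O.
35.15 wt% SiO2 ÷ 60.083 g/mol = 0.58502 mol, giving 0.58502 Si and 1.17004 O.
Oxygen sums to 2.16734; scaling by 12/2.16734 = 5.53674 puts the formula on 12 O.
Fe: 0.39795 × 5.53674 = 2.203 atoms per formula unit.

2.203 Fe apfu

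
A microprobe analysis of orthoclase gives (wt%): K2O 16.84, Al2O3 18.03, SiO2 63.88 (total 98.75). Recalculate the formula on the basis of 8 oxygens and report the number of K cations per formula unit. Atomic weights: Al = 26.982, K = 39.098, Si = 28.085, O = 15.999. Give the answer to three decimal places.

16.84 wt% K2O ÷ 94.195 g/mol = 0.17878 mol, giving 0.35756 K and 0.17878 O.
18.03 wt% Al2O3 ÷ 101.961 g/mol = 0.17683 mol, giving 0.35366 Al and 0.53049 O.
63.88 wt% SiO2 ÷ 60.083 g/mol = 1.06320 mol, giving 1.06320 Si and 2.12640 O.
Oxygen sums to 2.83567; scaling by 8/2.83567 = 2.82120 puts the formula on 8 O.
K: 0.35756 × 2.82120 = 1.009 atoms per formula unit.

1.009 K apfu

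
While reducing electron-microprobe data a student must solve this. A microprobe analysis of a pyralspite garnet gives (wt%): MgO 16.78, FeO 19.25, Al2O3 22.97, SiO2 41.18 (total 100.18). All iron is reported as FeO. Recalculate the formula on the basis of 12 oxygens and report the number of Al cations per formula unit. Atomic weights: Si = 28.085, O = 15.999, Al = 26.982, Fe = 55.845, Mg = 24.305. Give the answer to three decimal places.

MgO (M=40.304): mol = 0.41634; Mg = 0.41634, O = 0.41634.
FeO (M=71.844): mol = 0.26794; Fe = 0.26794, O = 0.26794.
Al2O3 (M=101.961): mol = 0.22528; Al = 0.45056, O = 0.67584.
SiO2 (M=60.083): mol = 0.68539; Si = 0.68539, O = 1.37078.
ΣO = 2.73090; factor = 12/ΣO = 4.39416.
Al apfu = 0.45056 × 4.39416 = 1.980.

1.980 Al apfu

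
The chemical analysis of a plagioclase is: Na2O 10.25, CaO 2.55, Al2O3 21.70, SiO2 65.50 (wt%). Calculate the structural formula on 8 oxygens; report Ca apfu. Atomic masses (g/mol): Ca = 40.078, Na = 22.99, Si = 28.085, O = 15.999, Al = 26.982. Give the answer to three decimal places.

0.120 Ca apfu

Na2O (M=61.979): mol = 0.16538; Na = 0.33076, O = 0.16538.
CaO (M=56.077): mol = 0.04547; Ca = 0.04547, O = 0.04547.
Al2O3 (M=101.961): mol = 0.21283; Al = 0.42566, O = 0.63849.
SiO2 (M=60.083): mol = 1.09016; Si = 1.09016, O = 2.18032.
ΣO = 3.02966; factor = 8/ΣO = 2.64056.
Ca apfu = 0.04547 × 2.64056 = 0.120.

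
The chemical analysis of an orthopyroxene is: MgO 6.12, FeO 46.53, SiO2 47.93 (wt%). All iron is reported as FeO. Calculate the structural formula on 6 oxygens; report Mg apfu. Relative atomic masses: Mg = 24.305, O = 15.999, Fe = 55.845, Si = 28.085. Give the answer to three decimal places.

6.12 wt% MgO ÷ 40.304 g/mol = 0.15185 mol, giving 0.15185 Mg and 0.15185 O.
46.53 wt% FeO ÷ 71.844 g/mol = 0.64765 mol, giving 0.64765 Fe and 0.64765 O.
47.93 wt% SiO2 ÷ 60.083 g/mol = 0.79773 mol, giving 0.79773 Si and 1.59546 O.
Oxygen sums to 2.39496; scaling by 6/2.39496 = 2.50526 puts the formula on 6 O.
Mg: 0.15185 × 2.50526 = 0.380 atoms per formula unit.

0.380 Mg apfu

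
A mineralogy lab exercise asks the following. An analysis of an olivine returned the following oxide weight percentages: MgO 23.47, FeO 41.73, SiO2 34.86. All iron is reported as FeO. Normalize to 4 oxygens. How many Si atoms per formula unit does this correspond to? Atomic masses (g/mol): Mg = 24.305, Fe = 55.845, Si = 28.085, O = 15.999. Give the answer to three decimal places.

0.999 Si apfu

MgO: 23.47/40.304 = 0.58232 mol → 0.58232 mol Mg, 0.58232 mol O.
FeO: 41.73/71.844 = 0.58084 mol → 0.58084 mol Fe, 0.58084 mol O.
SiO2: 34.86/60.083 = 0.58020 mol → 0.58020 mol Si, 1.16040 mol O.
Total oxygen = 2.32356 mol. Normalization factor = 4/2.32356 = 1.72150.
Si per 4 O = 0.58020 × 1.72150 = 0.999.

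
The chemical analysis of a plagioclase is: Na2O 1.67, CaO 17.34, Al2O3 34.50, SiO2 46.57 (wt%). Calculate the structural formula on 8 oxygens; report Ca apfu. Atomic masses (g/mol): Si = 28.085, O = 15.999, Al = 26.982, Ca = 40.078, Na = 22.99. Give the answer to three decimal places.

0.853 Ca apfu

Na2O (M=61.979): mol = 0.02694; Na = 0.05388, O = 0.02694.
CaO (M=56.077): mol = 0.30922; Ca = 0.30922, O = 0.30922.
Al2O3 (M=101.961): mol = 0.33836; Al = 0.67672, O = 1.01508.
SiO2 (M=60.083): mol = 0.77509; Si = 0.77509, O = 1.55018.
ΣO = 2.90142; factor = 8/ΣO = 2.75727.
Ca apfu = 0.30922 × 2.75727 = 0.853.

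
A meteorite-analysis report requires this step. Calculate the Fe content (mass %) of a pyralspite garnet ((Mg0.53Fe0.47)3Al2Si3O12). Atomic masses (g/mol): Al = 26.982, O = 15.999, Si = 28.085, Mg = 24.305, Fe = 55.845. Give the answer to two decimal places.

Molar mass of (Mg0.53Fe0.47)3Al2Si3O12: 1.59·24.305 + 1.41·55.845 + 2·26.982 + 3·28.085 + 12·15.999 = 447.593 g/mol.
Mass of Fe per formula unit: 1.41 × 55.845 = 78.741 g.
Weight fraction Fe = 78.741 / 447.593 = 0.1759.

17.59 mass %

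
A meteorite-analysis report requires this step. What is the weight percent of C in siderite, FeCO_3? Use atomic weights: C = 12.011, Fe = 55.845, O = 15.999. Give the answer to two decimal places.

M(FeCO_3) = 115.853 g/mol.
C contributes 1 × 12.011 = 12.011 g per mole.
12.011/115.853 = 0.1037 → 10.37%.

10.37 mass %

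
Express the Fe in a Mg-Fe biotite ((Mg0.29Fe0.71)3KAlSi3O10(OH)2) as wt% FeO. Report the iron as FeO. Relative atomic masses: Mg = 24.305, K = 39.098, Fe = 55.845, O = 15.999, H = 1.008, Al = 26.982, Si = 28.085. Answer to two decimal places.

Formula mass = 484.434 g/mol.
2.13 Fe → 2.1300 mol FeO per formula unit; M(FeO) = 71.844, so FeO mass = 153.028 g.
153.028/484.434 × 100 = 31.59 wt%.

31.59 wt%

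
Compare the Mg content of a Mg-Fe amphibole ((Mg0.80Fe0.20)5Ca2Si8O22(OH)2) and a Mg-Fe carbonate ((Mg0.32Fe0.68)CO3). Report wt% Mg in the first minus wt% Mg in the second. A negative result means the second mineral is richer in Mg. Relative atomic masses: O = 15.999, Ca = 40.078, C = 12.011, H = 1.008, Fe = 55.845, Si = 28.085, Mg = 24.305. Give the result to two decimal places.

M((Mg0.80Fe0.20)5Ca2Si8O22(OH)2) = 843.893 g/mol, so wt% Mg = 97.220/843.893 × 100 = 11.52%.
M((Mg0.32Fe0.68)CO3) = 105.760 g/mol, so wt% Mg = 7.778/105.760 × 100 = 7.35%.
11.52 − 7.35 = 4.17 pp.

4.17 percentage points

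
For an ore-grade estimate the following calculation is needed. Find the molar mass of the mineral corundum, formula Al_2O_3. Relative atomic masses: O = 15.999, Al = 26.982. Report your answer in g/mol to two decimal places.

The formula mass is the sum 2*26.982 + 3*15.999.

101.96 g/mol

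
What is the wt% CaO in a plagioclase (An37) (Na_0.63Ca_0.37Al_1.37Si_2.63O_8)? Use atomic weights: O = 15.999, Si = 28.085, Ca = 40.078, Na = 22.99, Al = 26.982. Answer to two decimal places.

Formula mass = 268.133 g/mol.
0.37 Ca → 0.3700 mol CaO per formula unit; M(CaO) = 56.077, so CaO mass = 20.748 g.
20.748/268.133 × 100 = 7.74 wt%.

7.74 wt%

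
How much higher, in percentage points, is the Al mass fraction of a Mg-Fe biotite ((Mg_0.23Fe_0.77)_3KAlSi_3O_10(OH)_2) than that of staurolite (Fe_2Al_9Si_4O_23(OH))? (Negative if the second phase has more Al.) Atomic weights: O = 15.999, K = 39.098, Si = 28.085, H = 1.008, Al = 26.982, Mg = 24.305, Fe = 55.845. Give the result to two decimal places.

-23.00 percentage points

Al in (Mg_0.23Fe_0.77)_3KAlSi_3O_10(OH)_2: molar mass 490.111 g/mol; 1×26.982 = 26.982 g → 5.51 wt%.
Al in Fe_2Al_9Si_4O_23(OH): molar mass 851.852 g/mol; 9×26.982 = 242.838 g → 28.51 wt%.
Difference = 5.51 − 28.51 = -23.00 percentage points.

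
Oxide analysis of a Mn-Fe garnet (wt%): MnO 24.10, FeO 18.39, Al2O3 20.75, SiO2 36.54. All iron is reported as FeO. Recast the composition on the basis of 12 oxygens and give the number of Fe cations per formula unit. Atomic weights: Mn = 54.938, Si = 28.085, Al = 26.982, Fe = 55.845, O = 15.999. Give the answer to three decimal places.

MnO (M=70.937): mol = 0.33974; Mn = 0.33974, O = 0.33974.
FeO (M=71.844): mol = 0.25597; Fe = 0.25597, O = 0.25597.
Al2O3 (M=101.961): mol = 0.20351; Al = 0.40702, O = 0.61053.
SiO2 (M=60.083): mol = 0.60816; Si = 0.60816, O = 1.21632.
ΣO = 2.42256; factor = 12/ΣO = 4.95344.
Fe apfu = 0.25597 × 4.95344 = 1.268.

1.268 Fe apfu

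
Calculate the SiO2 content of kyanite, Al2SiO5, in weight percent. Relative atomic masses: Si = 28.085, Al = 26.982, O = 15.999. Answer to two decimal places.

37.08 wt%

Molar mass of Al2SiO5 = 2*26.982 + 1*28.085 + 5*15.999 = 162.044 g/mol.
Each formula unit contains 1 Si, equivalent to 1/1 = 1.0000 mol SiO2.
M(SiO2) = 1×28.085 + 2×15.999 = 60.083 g/mol.
Mass of SiO2 per formula unit = 1.0000 × 60.083 = 60.083 g.
SiO2 wt% = 60.083 / 162.044 × 100 = 37.08%.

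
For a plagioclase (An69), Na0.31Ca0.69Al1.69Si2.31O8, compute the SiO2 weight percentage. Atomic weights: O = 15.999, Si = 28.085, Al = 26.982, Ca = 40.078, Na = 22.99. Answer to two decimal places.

50.79 wt%

M(Na0.31Ca0.69Al1.69Si2.31O8) = 273.249 g/mol; M(SiO2) = 60.083 g/mol.
Moles SiO2 per formula unit = 2.31 Si ÷ 1 = 2.3100.
SiO2 fraction = (2.3100 × 60.083) / 273.249 = 138.792/273.249 = 0.5079.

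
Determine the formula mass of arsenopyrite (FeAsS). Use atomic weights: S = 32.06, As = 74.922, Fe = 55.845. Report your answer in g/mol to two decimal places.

162.83 g/mol

Fe: 1 × 55.845 = 55.8450
As: 1 × 74.922 = 74.9220
S: 1 × 32.06 = 32.0600
Summing the contributions gives the formula mass.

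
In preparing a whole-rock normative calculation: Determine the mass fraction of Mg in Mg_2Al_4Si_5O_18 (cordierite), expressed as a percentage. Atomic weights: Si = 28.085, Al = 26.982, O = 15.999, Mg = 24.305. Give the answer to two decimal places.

8.31 weight percent

M(Mg_2Al_4Si_5O_18) = 584.945 g/mol.
Mg contributes 2 × 24.305 = 48.610 g per mole.
48.610/584.945 = 0.0831 → 8.31%.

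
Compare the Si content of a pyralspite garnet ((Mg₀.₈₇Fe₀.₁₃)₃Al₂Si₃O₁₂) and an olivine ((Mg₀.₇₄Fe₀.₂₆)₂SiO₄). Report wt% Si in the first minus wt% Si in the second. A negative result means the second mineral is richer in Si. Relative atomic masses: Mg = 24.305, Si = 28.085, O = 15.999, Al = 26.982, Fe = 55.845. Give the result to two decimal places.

Si in (Mg₀.₈₇Fe₀.₁₃)₃Al₂Si₃O₁₂: molar mass 415.423 g/mol; 3×28.085 = 84.255 g → 20.28 wt%.
Si in (Mg₀.₇₄Fe₀.₂₆)₂SiO₄: molar mass 157.092 g/mol; 1×28.085 = 28.085 g → 17.88 wt%.
Difference = 20.28 − 17.88 = 2.40 percentage points.

2.40 percentage points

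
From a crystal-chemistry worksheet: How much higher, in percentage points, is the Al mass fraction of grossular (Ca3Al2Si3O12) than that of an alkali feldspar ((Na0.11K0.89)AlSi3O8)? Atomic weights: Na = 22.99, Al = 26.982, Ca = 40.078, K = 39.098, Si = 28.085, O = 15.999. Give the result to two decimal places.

2.22 percentage points

M(Ca3Al2Si3O12) = 450.441 g/mol, so wt% Al = 53.964/450.441 × 100 = 11.98%.
M((Na0.11K0.89)AlSi3O8) = 276.555 g/mol, so wt% Al = 26.982/276.555 × 100 = 9.76%.
11.98 − 9.76 = 2.22 pp.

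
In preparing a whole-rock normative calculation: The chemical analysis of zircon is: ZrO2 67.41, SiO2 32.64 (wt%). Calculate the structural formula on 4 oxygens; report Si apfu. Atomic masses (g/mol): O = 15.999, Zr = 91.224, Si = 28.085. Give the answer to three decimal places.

67.41 wt% ZrO2 ÷ 123.222 g/mol = 0.54706 mol, giving 0.54706 Zr and 1.09412 O.
32.64 wt% SiO2 ÷ 60.083 g/mol = 0.54325 mol, giving 0.54325 Si and 1.08650 O.
Oxygen sums to 2.18062; scaling by 4/2.18062 = 1.83434 puts the formula on 4 O.
Si: 0.54325 × 1.83434 = 0.997 atoms per formula unit.

0.997 Si apfu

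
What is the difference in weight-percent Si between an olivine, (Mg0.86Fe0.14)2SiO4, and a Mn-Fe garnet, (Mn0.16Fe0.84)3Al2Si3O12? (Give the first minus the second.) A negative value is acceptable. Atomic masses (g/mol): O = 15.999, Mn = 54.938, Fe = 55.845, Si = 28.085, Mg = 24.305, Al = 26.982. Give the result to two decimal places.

M((Mg0.86Fe0.14)2SiO4) = 149.522 g/mol, so wt% Si = 28.085/149.522 × 100 = 18.78%.
M((Mn0.16Fe0.84)3Al2Si3O12) = 497.307 g/mol, so wt% Si = 84.255/497.307 × 100 = 16.94%.
18.78 − 16.94 = 1.84 pp.

1.84 percentage points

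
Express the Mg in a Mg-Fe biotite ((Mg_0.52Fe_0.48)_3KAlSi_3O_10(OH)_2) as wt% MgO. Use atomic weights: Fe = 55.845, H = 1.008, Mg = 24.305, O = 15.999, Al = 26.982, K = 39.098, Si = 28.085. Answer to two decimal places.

13.59 wt%

Molar mass of (Mg_0.52Fe_0.48)_3KAlSi_3O_10(OH)_2 = 1.56·24.305 + 1.44·55.845 + 1·39.098 + 1·26.982 + 3·28.085 + 12·15.999 + 2·1.008 = 462.672 g/mol.
Each formula unit contains 1.56 Mg, equivalent to 1.56/1 = 1.5600 mol MgO.
M(MgO) = 1×24.305 + 1×15.999 = 40.304 g/mol.
Mass of MgO per formula unit = 1.5600 × 40.304 = 62.874 g.
MgO wt% = 62.874 / 462.672 × 100 = 13.59%.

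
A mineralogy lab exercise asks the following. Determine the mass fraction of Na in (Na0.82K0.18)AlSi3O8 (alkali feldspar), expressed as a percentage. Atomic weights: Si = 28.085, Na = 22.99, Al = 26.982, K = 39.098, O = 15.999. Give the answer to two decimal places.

7.11 mass %

Formula mass = 0.82·22.99 + 0.18·39.098 + 1·26.982 + 3·28.085 + 8·15.999 = 265.118 g/mol, of which 18.852 g is Na.
So Na makes up 18.852/265.118 = 0.0711 of the mass, i.e. 7.11%.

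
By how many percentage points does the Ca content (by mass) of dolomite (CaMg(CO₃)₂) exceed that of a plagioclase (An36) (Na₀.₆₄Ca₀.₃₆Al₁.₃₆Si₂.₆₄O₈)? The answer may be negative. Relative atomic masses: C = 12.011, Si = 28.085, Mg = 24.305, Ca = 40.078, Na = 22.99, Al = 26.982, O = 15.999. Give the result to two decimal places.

M(CaMg(CO₃)₂) = 184.399 g/mol, so wt% Ca = 40.078/184.399 × 100 = 21.73%.
M(Na₀.₆₄Ca₀.₃₆Al₁.₃₆Si₂.₆₄O₈) = 267.974 g/mol, so wt% Ca = 14.428/267.974 × 100 = 5.38%.
21.73 − 5.38 = 16.35 pp.

16.35 percentage points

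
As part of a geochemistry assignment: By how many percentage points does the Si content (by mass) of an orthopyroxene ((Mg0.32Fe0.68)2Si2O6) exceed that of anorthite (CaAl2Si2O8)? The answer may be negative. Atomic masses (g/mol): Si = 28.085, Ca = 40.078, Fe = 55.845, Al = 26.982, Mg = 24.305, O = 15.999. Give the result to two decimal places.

2.86 percentage points

First mineral: 56.170 g Si in 243.668 g formula = 23.05 wt% Si.
Second mineral: 56.170 g Si in 278.204 g formula = 20.19 wt% Si.
23.05% − 20.19% gives a difference of 2.86 percentage points.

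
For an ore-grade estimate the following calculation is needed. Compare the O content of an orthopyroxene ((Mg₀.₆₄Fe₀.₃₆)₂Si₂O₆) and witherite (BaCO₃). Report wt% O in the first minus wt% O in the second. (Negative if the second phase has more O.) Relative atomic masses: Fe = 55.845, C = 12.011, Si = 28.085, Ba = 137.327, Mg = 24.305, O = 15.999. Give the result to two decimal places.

18.63 percentage points

First mineral: 95.994 g O in 223.483 g formula = 42.95 wt% O.
Second mineral: 47.997 g O in 197.335 g formula = 24.32 wt% O.
42.95% − 24.32% gives a difference of 18.63 percentage points.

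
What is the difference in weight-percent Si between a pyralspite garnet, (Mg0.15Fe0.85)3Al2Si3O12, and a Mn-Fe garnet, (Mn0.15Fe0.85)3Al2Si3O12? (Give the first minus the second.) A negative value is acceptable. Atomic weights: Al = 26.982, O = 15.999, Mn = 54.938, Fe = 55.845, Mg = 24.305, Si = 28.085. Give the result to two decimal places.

0.48 percentage points

First mineral: 84.255 g Si in 483.549 g formula = 17.42 wt% Si.
Second mineral: 84.255 g Si in 497.334 g formula = 16.94 wt% Si.
17.42% − 16.94% gives a difference of 0.48 percentage points.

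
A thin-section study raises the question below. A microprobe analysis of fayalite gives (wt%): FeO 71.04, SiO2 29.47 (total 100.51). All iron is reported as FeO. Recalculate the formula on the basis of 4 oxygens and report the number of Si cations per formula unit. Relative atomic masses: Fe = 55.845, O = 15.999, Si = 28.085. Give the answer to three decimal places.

FeO (M=71.844): mol = 0.98881; Fe = 0.98881, O = 0.98881.
SiO2 (M=60.083): mol = 0.49049; Si = 0.49049, O = 0.98098.
ΣO = 1.96979; factor = 4/ΣO = 2.03067.
Si apfu = 0.49049 × 2.03067 = 0.996.

0.996 Si apfu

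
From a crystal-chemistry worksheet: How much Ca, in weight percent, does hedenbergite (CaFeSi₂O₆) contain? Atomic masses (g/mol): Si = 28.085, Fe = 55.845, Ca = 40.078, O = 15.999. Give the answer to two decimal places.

M(CaFeSi₂O₆) = 248.087 g/mol.
Ca contributes 1 × 40.078 = 40.078 g per mole.
40.078/248.087 = 0.1615 → 16.15%.

16.15 weight percent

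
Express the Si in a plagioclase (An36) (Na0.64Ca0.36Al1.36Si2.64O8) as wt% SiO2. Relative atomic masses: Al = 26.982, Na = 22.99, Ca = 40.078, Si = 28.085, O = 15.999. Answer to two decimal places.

59.19 wt%

Molar mass of Na0.64Ca0.36Al1.36Si2.64O8 = 0.64*22.99 + 0.36*40.078 + 1.36*26.982 + 2.64*28.085 + 8*15.999 = 267.974 g/mol.
Each formula unit contains 2.64 Si, equivalent to 2.64/1 = 2.6400 mol SiO2.
M(SiO2) = 1×28.085 + 2×15.999 = 60.083 g/mol.
Mass of SiO2 per formula unit = 2.6400 × 60.083 = 158.619 g.
SiO2 wt% = 158.619 / 267.974 × 100 = 59.19%.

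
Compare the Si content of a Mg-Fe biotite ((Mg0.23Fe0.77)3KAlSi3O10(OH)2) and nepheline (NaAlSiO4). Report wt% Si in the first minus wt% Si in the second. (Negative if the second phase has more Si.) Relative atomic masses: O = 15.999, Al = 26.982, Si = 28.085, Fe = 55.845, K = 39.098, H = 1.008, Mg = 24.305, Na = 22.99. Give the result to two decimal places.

M((Mg0.23Fe0.77)3KAlSi3O10(OH)2) = 490.111 g/mol, so wt% Si = 84.255/490.111 × 100 = 17.19%.
M(NaAlSiO4) = 142.053 g/mol, so wt% Si = 28.085/142.053 × 100 = 19.77%.
17.19 − 19.77 = -2.58 pp.

-2.58 percentage points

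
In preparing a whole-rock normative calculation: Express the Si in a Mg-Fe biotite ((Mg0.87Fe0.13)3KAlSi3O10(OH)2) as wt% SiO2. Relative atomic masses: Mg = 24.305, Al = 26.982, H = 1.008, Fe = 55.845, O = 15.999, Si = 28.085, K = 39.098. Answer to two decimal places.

Molar mass of (Mg0.87Fe0.13)3KAlSi3O10(OH)2 = 2.61*24.305 + 0.39*55.845 + 1*39.098 + 1*26.982 + 3*28.085 + 12*15.999 + 2*1.008 = 429.555 g/mol.
Each formula unit contains 3 Si, equivalent to 3/1 = 3.0000 mol SiO2.
M(SiO2) = 1×28.085 + 2×15.999 = 60.083 g/mol.
Mass of SiO2 per formula unit = 3.0000 × 60.083 = 180.249 g.
SiO2 wt% = 180.249 / 429.555 × 100 = 41.96%.

41.96 wt%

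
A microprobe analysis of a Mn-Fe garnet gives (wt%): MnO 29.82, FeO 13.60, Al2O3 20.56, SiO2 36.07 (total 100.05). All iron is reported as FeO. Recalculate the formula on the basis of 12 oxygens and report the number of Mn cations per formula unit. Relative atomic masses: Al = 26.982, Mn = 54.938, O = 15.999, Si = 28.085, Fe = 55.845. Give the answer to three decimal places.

2.089 Mn apfu

MnO (M=70.937): mol = 0.42037; Mn = 0.42037, O = 0.42037.
FeO (M=71.844): mol = 0.18930; Fe = 0.18930, O = 0.18930.
Al2O3 (M=101.961): mol = 0.20165; Al = 0.40330, O = 0.60495.
SiO2 (M=60.083): mol = 0.60034; Si = 0.60034, O = 1.20068.
ΣO = 2.41530; factor = 12/ΣO = 4.96833.
Mn apfu = 0.42037 × 4.96833 = 2.089.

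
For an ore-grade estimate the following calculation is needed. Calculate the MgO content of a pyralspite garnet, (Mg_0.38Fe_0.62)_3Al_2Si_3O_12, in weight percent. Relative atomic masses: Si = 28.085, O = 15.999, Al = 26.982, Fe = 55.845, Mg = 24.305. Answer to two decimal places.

9.95 wt%

Molar mass of (Mg_0.38Fe_0.62)_3Al_2Si_3O_12 = 1.14·24.305 + 1.86·55.845 + 2·26.982 + 3·28.085 + 12·15.999 = 461.786 g/mol.
Each formula unit contains 1.14 Mg, equivalent to 1.14/1 = 1.1400 mol MgO.
M(MgO) = 1×24.305 + 1×15.999 = 40.304 g/mol.
Mass of MgO per formula unit = 1.1400 × 40.304 = 45.947 g.
MgO wt% = 45.947 / 461.786 × 100 = 9.95%.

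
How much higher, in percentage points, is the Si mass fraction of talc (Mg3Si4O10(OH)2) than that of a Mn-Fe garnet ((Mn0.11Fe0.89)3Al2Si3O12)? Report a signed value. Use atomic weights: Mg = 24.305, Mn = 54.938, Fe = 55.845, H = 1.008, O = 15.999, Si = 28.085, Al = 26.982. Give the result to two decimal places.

First mineral: 112.340 g Si in 379.259 g formula = 29.62 wt% Si.
Second mineral: 84.255 g Si in 497.443 g formula = 16.94 wt% Si.
29.62% − 16.94% gives a difference of 12.68 percentage points.

12.68 percentage points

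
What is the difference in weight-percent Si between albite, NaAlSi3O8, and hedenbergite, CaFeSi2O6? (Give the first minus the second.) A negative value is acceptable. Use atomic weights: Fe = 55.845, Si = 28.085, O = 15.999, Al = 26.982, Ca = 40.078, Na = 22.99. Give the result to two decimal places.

9.49 percentage points

First mineral: 84.255 g Si in 262.219 g formula = 32.13 wt% Si.
Second mineral: 56.170 g Si in 248.087 g formula = 22.64 wt% Si.
32.13% − 22.64% gives a difference of 9.49 percentage points.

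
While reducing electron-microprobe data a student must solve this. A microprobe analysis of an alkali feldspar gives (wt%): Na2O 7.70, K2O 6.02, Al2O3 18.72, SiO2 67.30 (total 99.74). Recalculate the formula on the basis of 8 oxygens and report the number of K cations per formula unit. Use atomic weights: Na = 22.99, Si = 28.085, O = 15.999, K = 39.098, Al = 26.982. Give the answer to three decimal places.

Na2O: 7.70/61.979 = 0.12424 mol → 0.24848 mol Na, 0.12424 mol O.
K2O: 6.02/94.195 = 0.06391 mol → 0.12782 mol K, 0.06391 mol O.
Al2O3: 18.72/101.961 = 0.18360 mol → 0.36720 mol Al, 0.55080 mol O.
SiO2: 67.30/60.083 = 1.12012 mol → 1.12012 mol Si, 2.24024 mol O.
Total oxygen = 2.97919 mol. Normalization factor = 8/2.97919 = 2.68529.
K per 8 O = 0.12782 × 2.68529 = 0.343.

0.343 K apfu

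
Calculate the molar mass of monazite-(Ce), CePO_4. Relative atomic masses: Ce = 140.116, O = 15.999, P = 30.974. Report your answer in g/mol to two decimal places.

Ce: 1 × 140.116 = 140.1160
P: 1 × 30.974 = 30.9740
O: 4 × 15.999 = 63.9960
Summing the contributions gives the formula mass.

235.09 g/mol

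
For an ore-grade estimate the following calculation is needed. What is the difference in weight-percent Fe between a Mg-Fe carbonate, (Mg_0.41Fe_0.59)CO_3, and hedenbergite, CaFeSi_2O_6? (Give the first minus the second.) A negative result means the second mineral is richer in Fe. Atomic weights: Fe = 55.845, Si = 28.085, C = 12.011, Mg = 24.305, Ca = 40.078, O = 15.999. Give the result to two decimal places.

M((Mg_0.41Fe_0.59)CO_3) = 102.922 g/mol, so wt% Fe = 32.949/102.922 × 100 = 32.01%.
M(CaFeSi_2O_6) = 248.087 g/mol, so wt% Fe = 55.845/248.087 × 100 = 22.51%.
32.01 − 22.51 = 9.50 pp.

9.50 percentage points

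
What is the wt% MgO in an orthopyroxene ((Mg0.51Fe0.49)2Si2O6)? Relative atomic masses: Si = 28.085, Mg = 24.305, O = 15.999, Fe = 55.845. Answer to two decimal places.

Molar mass of (Mg0.51Fe0.49)2Si2O6 = 1.02·24.305 + 0.98·55.845 + 2·28.085 + 6·15.999 = 231.683 g/mol.
Each formula unit contains 1.02 Mg, equivalent to 1.02/1 = 1.0200 mol MgO.
M(MgO) = 1×24.305 + 1×15.999 = 40.304 g/mol.
Mass of MgO per formula unit = 1.0200 × 40.304 = 41.110 g.
MgO wt% = 41.110 / 231.683 × 100 = 17.74%.

17.74 wt%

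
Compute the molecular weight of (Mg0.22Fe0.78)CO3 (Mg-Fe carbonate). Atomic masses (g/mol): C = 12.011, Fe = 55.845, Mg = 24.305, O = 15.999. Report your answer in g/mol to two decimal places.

108.91 g/mol

Mg: 0.22 × 24.305 = 5.3471
Fe: 0.78 × 55.845 = 43.5591
C: 1 × 12.011 = 12.0110
O: 3 × 15.999 = 47.9970
Summing the contributions gives the formula mass.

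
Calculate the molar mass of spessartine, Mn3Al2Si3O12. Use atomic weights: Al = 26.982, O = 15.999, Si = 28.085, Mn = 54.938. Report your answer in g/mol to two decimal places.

495.02 g/mol

Mn: 3 × 54.938 = 164.8140
Al: 2 × 26.982 = 53.9640
Si: 3 × 28.085 = 84.2550
O: 12 × 15.999 = 191.9880
Summing the contributions gives the formula mass.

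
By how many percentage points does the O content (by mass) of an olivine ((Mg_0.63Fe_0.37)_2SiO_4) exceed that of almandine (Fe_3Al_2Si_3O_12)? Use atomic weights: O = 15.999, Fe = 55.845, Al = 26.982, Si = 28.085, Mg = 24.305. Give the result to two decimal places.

O in (Mg_0.63Fe_0.37)_2SiO_4: molar mass 164.031 g/mol; 4×15.999 = 63.996 g → 39.01 wt%.
O in Fe_3Al_2Si_3O_12: molar mass 497.742 g/mol; 12×15.999 = 191.988 g → 38.57 wt%.
Difference = 39.01 − 38.57 = 0.44 percentage points.

0.44 percentage points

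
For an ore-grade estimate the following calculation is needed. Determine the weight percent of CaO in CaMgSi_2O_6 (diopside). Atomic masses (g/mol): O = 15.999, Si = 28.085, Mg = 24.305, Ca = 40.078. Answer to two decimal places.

Formula mass = 216.547 g/mol.
1 Ca → 1.0000 mol CaO per formula unit; M(CaO) = 56.077, so CaO mass = 56.077 g.
56.077/216.547 × 100 = 25.90 wt%.

25.90 wt%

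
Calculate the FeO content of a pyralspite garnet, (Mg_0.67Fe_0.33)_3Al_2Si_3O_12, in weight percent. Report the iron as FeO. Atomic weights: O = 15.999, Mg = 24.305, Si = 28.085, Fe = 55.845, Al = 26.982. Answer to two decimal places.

16.38 wt%

Formula mass = 434.347 g/mol.
0.99 Fe → 0.9900 mol FeO per formula unit; M(FeO) = 71.844, so FeO mass = 71.126 g.
71.126/434.347 × 100 = 16.38 wt%.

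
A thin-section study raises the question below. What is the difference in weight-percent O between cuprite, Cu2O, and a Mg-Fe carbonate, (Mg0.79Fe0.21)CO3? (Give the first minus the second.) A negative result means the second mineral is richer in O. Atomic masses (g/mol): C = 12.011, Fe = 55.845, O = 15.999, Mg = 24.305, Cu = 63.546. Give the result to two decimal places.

O in Cu2O: molar mass 143.091 g/mol; 1×15.999 = 15.999 g → 11.18 wt%.
O in (Mg0.79Fe0.21)CO3: molar mass 90.936 g/mol; 3×15.999 = 47.997 g → 52.78 wt%.
Difference = 11.18 − 52.78 = -41.60 percentage points.

-41.60 percentage points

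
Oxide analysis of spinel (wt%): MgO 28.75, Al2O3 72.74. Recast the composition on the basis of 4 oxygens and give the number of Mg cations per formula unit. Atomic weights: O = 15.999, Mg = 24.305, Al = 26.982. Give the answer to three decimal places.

28.75 wt% MgO ÷ 40.304 g/mol = 0.71333 mol, giving 0.71333 Mg and 0.71333 O.
72.74 wt% Al2O3 ÷ 101.961 g/mol = 0.71341 mol, giving 1.42682 Al and 2.14023 O.
Oxygen sums to 2.85356; scaling by 4/2.85356 = 1.40176 puts the formula on 4 O.
Mg: 0.71333 × 1.40176 = 1.000 atoms per formula unit.

1.000 Mg apfu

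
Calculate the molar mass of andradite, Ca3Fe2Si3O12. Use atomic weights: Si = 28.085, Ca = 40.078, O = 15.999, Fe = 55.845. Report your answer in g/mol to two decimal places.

508.17 g/mol

The formula mass is the sum 3·40.078 + 2·55.845 + 3·28.085 + 12·15.999.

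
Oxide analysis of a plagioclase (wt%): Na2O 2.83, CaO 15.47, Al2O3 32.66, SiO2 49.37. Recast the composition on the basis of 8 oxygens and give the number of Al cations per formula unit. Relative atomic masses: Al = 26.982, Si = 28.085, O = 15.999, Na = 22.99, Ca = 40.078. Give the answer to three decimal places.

1.752 Al apfu

Na2O: 2.83/61.979 = 0.04566 mol → 0.09132 mol Na, 0.04566 mol O.
CaO: 15.47/56.077 = 0.27587 mol → 0.27587 mol Ca, 0.27587 mol O.
Al2O3: 32.66/101.961 = 0.32032 mol → 0.64064 mol Al, 0.96096 mol O.
SiO2: 49.37/60.083 = 0.82170 mol → 0.82170 mol Si, 1.64340 mol O.
Total oxygen = 2.92589 mol. Normalization factor = 8/2.92589 = 2.73421.
Al per 8 O = 0.64064 × 2.73421 = 1.752.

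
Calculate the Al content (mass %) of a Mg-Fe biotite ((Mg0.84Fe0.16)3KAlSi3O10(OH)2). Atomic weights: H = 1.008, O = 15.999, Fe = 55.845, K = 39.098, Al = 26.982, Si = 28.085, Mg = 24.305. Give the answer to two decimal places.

6.24 mass %

Formula mass = 2.52×24.305 + 0.48×55.845 + 1×39.098 + 1×26.982 + 3×28.085 + 12×15.999 + 2×1.008 = 432.393 g/mol, of which 26.982 g is Al.
So Al makes up 26.982/432.393 = 0.0624 of the mass, i.e. 6.24%.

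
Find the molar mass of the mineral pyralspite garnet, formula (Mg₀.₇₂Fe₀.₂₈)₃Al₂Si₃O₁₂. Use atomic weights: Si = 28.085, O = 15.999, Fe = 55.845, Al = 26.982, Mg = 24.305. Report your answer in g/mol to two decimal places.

429.62 g/mol

M = 2.16*24.305 + 0.84*55.845 + 2*26.982 + 3*28.085 + 12*15.999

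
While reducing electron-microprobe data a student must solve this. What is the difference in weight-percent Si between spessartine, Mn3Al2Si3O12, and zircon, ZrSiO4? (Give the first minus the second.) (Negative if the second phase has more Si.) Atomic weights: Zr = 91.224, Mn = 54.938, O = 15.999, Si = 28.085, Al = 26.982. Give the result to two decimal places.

First mineral: 84.255 g Si in 495.021 g formula = 17.02 wt% Si.
Second mineral: 28.085 g Si in 183.305 g formula = 15.32 wt% Si.
17.02% − 15.32% gives a difference of 1.70 percentage points.

1.70 percentage points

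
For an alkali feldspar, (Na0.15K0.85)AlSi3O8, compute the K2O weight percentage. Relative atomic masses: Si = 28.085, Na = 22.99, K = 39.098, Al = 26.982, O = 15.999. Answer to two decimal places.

Molar mass of (Na0.15K0.85)AlSi3O8 = 0.15·22.99 + 0.85·39.098 + 1·26.982 + 3·28.085 + 8·15.999 = 275.911 g/mol.
Each formula unit contains 0.85 K, equivalent to 0.85/2 = 0.4250 mol K2O.
M(K2O) = 2×39.098 + 1×15.999 = 94.195 g/mol.
Mass of K2O per formula unit = 0.4250 × 94.195 = 40.033 g.
K2O wt% = 40.033 / 275.911 × 100 = 14.51%.

14.51 wt%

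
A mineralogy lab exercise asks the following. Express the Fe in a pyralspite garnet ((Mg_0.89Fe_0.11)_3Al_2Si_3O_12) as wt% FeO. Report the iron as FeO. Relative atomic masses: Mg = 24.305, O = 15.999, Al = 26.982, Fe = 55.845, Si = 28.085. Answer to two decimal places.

Formula mass = 413.530 g/mol.
0.33 Fe → 0.3300 mol FeO per formula unit; M(FeO) = 71.844, so FeO mass = 23.709 g.
23.709/413.530 × 100 = 5.73 wt%.

5.73 wt%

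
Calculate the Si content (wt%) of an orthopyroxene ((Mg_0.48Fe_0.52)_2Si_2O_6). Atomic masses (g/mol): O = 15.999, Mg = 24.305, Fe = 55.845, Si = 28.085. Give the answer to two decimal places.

Molar mass of (Mg_0.48Fe_0.52)_2Si_2O_6: 0.96×24.305 + 1.04×55.845 + 2×28.085 + 6×15.999 = 233.576 g/mol.
Mass of Si per formula unit: 2 × 28.085 = 56.170 g.
Weight fraction Si = 56.170 / 233.576 = 0.2405.

24.05 wt%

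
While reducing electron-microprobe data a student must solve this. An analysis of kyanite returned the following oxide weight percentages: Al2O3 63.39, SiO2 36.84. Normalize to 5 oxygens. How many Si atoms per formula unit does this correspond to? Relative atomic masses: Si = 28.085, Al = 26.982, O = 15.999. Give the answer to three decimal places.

0.992 Si apfu

Al2O3 (M=101.961): mol = 0.62171; Al = 1.24342, O = 1.86513.
SiO2 (M=60.083): mol = 0.61315; Si = 0.61315, O = 1.22630.
ΣO = 3.09143; factor = 5/ΣO = 1.61737.
Si apfu = 0.61315 × 1.61737 = 0.992.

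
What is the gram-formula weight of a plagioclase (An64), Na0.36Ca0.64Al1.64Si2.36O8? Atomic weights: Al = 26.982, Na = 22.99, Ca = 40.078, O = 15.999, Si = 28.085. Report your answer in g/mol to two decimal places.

272.45 g/mol

M = 0.36(22.99) + 0.64(40.078) + 1.64(26.982) + 2.36(28.085) + 8(15.999)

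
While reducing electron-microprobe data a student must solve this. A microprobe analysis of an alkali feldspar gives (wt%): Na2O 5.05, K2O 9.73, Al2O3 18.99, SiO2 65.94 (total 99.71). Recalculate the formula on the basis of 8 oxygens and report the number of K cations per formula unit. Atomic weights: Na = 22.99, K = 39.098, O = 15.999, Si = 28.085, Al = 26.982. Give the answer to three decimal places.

0.562 K apfu

Na2O: 5.05/61.979 = 0.08148 mol → 0.16296 mol Na, 0.08148 mol O.
K2O: 9.73/94.195 = 0.10330 mol → 0.20660 mol K, 0.10330 mol O.
Al2O3: 18.99/101.961 = 0.18625 mol → 0.37250 mol Al, 0.55875 mol O.
SiO2: 65.94/60.083 = 1.09748 mol → 1.09748 mol Si, 2.19496 mol O.
Total oxygen = 2.93849 mol. Normalization factor = 8/2.93849 = 2.72249.
K per 8 O = 0.20660 × 2.72249 = 0.562.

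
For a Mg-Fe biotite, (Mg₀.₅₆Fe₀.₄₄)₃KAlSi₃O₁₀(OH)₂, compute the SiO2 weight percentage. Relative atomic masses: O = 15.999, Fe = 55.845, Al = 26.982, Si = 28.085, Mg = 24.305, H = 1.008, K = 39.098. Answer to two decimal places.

39.28 wt%

Molar mass of (Mg₀.₅₆Fe₀.₄₄)₃KAlSi₃O₁₀(OH)₂ = 1.68×24.305 + 1.32×55.845 + 1×39.098 + 1×26.982 + 3×28.085 + 12×15.999 + 2×1.008 = 458.887 g/mol.
Each formula unit contains 3 Si, equivalent to 3/1 = 3.0000 mol SiO2.
M(SiO2) = 1×28.085 + 2×15.999 = 60.083 g/mol.
Mass of SiO2 per formula unit = 3.0000 × 60.083 = 180.249 g.
SiO2 wt% = 180.249 / 458.887 × 100 = 39.28%.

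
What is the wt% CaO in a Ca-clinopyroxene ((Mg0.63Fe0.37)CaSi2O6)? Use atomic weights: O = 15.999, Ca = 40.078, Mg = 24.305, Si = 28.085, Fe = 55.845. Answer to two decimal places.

Molar mass of (Mg0.63Fe0.37)CaSi2O6 = 0.63*24.305 + 0.37*55.845 + 1*40.078 + 2*28.085 + 6*15.999 = 228.217 g/mol.
Each formula unit contains 1 Ca, equivalent to 1/1 = 1.0000 mol CaO.
M(CaO) = 1×40.078 + 1×15.999 = 56.077 g/mol.
Mass of CaO per formula unit = 1.0000 × 56.077 = 56.077 g.
CaO wt% = 56.077 / 228.217 × 100 = 24.57%.

24.57 wt%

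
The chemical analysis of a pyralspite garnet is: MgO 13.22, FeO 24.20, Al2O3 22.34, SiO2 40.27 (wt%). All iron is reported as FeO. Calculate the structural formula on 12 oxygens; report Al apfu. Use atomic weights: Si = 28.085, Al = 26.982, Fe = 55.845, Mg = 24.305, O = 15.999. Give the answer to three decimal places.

MgO: 13.22/40.304 = 0.32801 mol → 0.32801 mol Mg, 0.32801 mol O.
FeO: 24.20/71.844 = 0.33684 mol → 0.33684 mol Fe, 0.33684 mol O.
Al2O3: 22.34/101.961 = 0.21910 mol → 0.43820 mol Al, 0.65730 mol O.
SiO2: 40.27/60.083 = 0.67024 mol → 0.67024 mol Si, 1.34048 mol O.
Total oxygen = 2.66263 mol. Normalization factor = 12/2.66263 = 4.50682.
Al per 12 O = 0.43820 × 4.50682 = 1.975.

1.975 Al apfu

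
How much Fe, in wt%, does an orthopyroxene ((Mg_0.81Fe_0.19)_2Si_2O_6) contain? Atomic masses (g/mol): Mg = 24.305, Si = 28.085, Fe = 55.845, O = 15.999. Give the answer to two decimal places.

M((Mg_0.81Fe_0.19)_2Si_2O_6) = 212.759 g/mol.
Fe contributes 0.38 × 55.845 = 21.221 g per mole.
21.221/212.759 = 0.0997 → 9.97%.

9.97 wt%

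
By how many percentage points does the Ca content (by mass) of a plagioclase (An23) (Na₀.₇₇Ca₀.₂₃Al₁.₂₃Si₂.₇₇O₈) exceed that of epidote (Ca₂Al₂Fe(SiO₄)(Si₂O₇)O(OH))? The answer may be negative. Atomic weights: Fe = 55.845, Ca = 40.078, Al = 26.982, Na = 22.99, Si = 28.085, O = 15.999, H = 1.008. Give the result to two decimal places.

-13.12 percentage points

M(Na₀.₇₇Ca₀.₂₃Al₁.₂₃Si₂.₇₇O₈) = 265.896 g/mol, so wt% Ca = 9.218/265.896 × 100 = 3.47%.
M(Ca₂Al₂Fe(SiO₄)(Si₂O₇)O(OH)) = 483.215 g/mol, so wt% Ca = 80.156/483.215 × 100 = 16.59%.
3.47 − 16.59 = -13.12 pp.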